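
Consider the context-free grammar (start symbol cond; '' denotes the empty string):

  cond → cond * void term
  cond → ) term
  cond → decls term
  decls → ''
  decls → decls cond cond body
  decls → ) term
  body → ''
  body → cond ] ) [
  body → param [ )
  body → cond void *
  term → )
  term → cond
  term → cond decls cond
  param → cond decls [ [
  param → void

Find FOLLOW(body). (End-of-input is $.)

{ ), [ }

In decls → decls cond cond body: body is at the end, add FOLLOW(decls) = { ), [ }.
Union: FOLLOW(body) = { ), [ }.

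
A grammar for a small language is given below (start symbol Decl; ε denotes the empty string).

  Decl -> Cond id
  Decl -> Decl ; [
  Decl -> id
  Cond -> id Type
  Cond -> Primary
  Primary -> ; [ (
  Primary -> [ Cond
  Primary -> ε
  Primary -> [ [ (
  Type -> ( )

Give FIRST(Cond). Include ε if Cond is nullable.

{ ;, [, id, ε }

Cond -> id Type contributes {id}.
From Cond -> Primary: add FIRST(Primary) = { ;, [, ε } (including ε since Primary is nullable).
Union: FIRST(Cond) = { ;, [, id, ε }.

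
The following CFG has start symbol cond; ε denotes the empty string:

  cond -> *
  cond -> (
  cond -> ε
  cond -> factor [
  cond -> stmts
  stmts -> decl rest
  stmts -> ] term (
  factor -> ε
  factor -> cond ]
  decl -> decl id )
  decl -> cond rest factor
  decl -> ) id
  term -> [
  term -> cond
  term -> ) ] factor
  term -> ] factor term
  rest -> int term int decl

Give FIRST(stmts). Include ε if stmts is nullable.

{ (, ), *, [, ], int }

From stmts -> decl rest: add FIRST(decl) = { (, ), *, [, ], int }.
stmts -> ] term ( contributes {]}.
Union: FIRST(stmts) = { (, ), *, [, ], int }.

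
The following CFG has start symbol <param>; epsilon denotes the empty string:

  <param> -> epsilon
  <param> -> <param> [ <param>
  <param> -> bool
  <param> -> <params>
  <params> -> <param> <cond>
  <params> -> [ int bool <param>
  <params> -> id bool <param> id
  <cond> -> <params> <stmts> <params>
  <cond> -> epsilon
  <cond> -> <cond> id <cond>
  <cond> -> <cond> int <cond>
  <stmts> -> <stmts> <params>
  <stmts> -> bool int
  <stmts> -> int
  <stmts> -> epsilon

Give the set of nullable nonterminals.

{ <cond>, <param>, <params>, <stmts> }

Directly nullable (have an epsilon-production): <param>, <cond>, <stmts>.
<params> -> <param> <cond> with every symbol nullable, so <params> is nullable.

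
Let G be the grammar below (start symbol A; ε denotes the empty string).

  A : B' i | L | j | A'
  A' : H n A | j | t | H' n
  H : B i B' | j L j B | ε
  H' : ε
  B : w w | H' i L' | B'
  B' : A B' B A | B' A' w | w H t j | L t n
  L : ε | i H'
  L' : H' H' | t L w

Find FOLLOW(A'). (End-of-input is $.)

{ $, i, j, n, t, w }

In A : A': A' is at the end, add FOLLOW(A) = { $, i, j, n, t, w }.
In B' : B' A' w: add FIRST(w) = { w }.
Union: FOLLOW(A') = { $, i, j, n, t, w }.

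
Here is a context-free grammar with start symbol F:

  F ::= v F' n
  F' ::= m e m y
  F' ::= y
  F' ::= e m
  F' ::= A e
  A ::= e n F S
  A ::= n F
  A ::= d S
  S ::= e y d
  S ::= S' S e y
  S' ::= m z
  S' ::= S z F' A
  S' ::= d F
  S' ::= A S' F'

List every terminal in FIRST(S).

{ d, e, m, n }

S ::= e y d contributes {e}.
From S ::= S' S e y: add FIRST(S') = { d, e, m, n }.
Union: FIRST(S) = { d, e, m, n }.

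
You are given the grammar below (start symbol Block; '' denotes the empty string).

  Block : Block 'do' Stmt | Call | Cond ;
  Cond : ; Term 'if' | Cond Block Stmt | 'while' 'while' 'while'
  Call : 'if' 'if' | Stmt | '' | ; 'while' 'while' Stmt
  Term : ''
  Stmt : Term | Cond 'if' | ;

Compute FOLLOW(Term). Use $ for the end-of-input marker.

In Cond : ; Term 'if': add FIRST('if') = { 'if' }.
In Stmt : Term: Term is at the end, add FOLLOW(Stmt) = { $, 'do', 'if', 'while', ; }.
Union: FOLLOW(Term) = { $, 'do', 'if', 'while', ; }.

{ $, 'do', 'if', 'while', ; }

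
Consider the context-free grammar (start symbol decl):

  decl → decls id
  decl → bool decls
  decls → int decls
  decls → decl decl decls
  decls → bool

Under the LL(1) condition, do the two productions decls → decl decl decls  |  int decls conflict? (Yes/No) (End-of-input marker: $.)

Yes

FIRST(decl decl decls) = { bool, int } and FIRST(int decls) = { int }.
Both contain int, so the two alternatives are not disjoint — LL(1) conflict.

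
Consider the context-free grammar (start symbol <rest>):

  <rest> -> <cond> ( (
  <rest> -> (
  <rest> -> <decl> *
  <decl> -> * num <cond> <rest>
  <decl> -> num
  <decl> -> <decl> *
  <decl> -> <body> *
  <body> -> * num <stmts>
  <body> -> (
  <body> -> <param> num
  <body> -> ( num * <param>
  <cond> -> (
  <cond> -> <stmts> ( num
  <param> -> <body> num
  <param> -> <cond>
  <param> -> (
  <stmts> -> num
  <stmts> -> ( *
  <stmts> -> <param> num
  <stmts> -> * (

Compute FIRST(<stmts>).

<stmts> -> num contributes {num}.
<stmts> -> ( * contributes {(}.
From <stmts> -> <param> num: add FIRST(<param>) = { (, *, num }.
<stmts> -> * ( contributes {*}.
Union: FIRST(<stmts>) = { (, *, num }.

{ (, *, num }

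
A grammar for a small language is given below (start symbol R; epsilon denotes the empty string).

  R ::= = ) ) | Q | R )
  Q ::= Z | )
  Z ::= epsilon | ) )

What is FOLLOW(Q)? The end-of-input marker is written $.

{ $, ) }

In R ::= Q: Q is at the end, add FOLLOW(R) = { $, ) }.
Union: FOLLOW(Q) = { $, ) }.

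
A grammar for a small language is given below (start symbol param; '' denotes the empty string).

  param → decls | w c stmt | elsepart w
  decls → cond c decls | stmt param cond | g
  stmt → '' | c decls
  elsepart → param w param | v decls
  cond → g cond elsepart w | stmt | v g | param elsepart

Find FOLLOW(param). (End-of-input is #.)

{ #, c, g, v, w }

param is the start symbol, so # ∈ FOLLOW(param).
In decls → stmt param cond: add FIRST(cond)\{''} = { c, g, v, w }.
  Since cond is nullable, also add FOLLOW(decls) = { #, c, g, v, w }.
In elsepart → param w param: add FIRST(w param) = { w }.
In elsepart → param w param: param is at the end, add FOLLOW(elsepart) = { #, c, g, v, w }.
In cond → param elsepart: add FIRST(elsepart) = { c, g, v, w }.
Union: FOLLOW(param) = { #, c, g, v, w }.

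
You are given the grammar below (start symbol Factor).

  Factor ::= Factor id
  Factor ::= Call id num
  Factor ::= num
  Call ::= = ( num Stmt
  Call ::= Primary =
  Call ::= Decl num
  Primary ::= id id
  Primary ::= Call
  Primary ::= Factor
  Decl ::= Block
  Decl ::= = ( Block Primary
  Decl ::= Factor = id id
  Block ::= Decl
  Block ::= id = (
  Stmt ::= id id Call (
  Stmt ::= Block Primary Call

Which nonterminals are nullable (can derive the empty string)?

{ } (none)

No nonterminal has an empty production or an RHS whose symbols are all nullable.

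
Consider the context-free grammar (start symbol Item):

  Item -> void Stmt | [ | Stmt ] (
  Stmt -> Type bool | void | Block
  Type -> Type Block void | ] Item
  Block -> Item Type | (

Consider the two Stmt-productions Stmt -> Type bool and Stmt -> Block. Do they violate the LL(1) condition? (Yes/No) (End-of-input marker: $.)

FIRST(Type bool) = { ] } and FIRST(Block) = { (, [, ], void }.
Both contain ], so the two alternatives are not disjoint — LL(1) conflict.

Yes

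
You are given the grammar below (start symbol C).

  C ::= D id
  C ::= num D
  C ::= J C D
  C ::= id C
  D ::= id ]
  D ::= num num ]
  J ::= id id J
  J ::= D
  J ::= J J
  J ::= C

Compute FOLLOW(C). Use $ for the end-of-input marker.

{ $, id, num }

C is the start symbol, so $ ∈ FOLLOW(C).
In C ::= J C D: add FIRST(D) = { id, num }.
In C ::= id C: C is at the end, add FOLLOW(C) = { $, id, num }.
In J ::= C: C is at the end, add FOLLOW(J) = { id, num }.
Union: FOLLOW(C) = { $, id, num }.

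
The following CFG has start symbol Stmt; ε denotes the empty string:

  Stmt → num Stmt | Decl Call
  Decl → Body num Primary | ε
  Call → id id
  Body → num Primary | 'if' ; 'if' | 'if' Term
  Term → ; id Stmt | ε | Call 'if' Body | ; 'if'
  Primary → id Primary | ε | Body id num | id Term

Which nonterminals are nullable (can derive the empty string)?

Directly nullable (have an ε-production): Decl, Term, Primary.
No other nonterminal has a production whose RHS symbols are all nullable.

{ Decl, Primary, Term }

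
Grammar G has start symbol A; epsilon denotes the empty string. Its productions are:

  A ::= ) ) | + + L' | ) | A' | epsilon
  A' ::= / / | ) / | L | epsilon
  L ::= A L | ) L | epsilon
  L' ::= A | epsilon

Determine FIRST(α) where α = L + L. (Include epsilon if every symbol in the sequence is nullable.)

Add FIRST(L)\{epsilon} = { ), +, / }; L is nullable, continue.
+ is a terminal; add {+} and stop.

{ ), +, / }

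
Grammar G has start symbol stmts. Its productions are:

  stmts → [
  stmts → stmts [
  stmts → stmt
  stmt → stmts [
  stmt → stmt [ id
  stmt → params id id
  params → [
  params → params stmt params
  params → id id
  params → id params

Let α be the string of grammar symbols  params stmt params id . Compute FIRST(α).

Add FIRST(params) = { [, id }; params is not nullable, stop.

{ [, id }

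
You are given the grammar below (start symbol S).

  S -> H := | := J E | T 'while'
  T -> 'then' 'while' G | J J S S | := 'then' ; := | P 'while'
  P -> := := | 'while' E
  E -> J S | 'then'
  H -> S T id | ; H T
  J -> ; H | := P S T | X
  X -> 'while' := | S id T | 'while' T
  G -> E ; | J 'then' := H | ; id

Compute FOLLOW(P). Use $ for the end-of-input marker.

In T -> P 'while': add FIRST('while') = { 'while' }.
In J -> := P S T: add FIRST(S T) = { 'then', 'while', :=, ; }.
Union: FOLLOW(P) = { 'then', 'while', :=, ; }.

{ 'then', 'while', :=, ; }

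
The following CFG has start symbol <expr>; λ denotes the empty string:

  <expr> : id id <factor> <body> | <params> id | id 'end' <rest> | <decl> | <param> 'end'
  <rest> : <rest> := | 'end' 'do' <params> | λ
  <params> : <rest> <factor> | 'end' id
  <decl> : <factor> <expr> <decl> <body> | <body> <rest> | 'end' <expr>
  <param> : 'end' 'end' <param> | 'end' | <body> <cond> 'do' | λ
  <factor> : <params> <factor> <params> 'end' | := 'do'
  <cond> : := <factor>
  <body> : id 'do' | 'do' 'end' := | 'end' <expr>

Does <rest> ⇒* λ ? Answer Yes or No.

Yes

<rest> has an λ-production, so <rest> ⇒ λ.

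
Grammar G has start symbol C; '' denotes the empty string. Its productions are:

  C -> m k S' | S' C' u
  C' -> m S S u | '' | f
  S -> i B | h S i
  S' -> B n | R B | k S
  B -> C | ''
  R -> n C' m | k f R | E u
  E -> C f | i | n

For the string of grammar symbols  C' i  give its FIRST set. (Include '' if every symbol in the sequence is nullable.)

Add FIRST(C')\{''} = { f, m }; C' is nullable, continue.
i is a terminal; add {i} and stop.

{ f, i, m }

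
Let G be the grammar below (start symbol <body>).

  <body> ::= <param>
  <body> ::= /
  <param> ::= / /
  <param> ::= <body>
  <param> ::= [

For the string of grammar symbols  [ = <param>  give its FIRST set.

{ [ }

[ is a terminal; add {[} and stop.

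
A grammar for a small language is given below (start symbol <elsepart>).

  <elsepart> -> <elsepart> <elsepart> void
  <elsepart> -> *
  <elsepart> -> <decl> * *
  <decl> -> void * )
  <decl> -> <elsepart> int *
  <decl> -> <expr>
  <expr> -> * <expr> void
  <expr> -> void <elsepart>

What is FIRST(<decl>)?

<decl> -> void * ) contributes {void}.
From <decl> -> <elsepart> int *: add FIRST(<elsepart>) = { *, void }.
From <decl> -> <expr>: add FIRST(<expr>) = { *, void }.
Union: FIRST(<decl>) = { *, void }.

{ *, void }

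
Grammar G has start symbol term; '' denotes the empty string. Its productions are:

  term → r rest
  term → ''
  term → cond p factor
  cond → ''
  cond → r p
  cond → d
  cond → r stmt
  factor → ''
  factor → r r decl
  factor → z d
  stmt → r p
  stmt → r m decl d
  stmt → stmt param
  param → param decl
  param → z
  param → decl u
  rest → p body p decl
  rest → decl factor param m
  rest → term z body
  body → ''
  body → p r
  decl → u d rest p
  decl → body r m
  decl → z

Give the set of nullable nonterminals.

{ body, cond, factor, term }

Directly nullable (have an ''-production): term, cond, factor, body.
No other nonterminal has a production whose RHS symbols are all nullable.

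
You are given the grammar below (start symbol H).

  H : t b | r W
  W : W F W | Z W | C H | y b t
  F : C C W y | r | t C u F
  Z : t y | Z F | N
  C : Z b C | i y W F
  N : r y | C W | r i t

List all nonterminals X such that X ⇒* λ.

{ } (none)

No nonterminal has an empty production or an RHS whose symbols are all nullable.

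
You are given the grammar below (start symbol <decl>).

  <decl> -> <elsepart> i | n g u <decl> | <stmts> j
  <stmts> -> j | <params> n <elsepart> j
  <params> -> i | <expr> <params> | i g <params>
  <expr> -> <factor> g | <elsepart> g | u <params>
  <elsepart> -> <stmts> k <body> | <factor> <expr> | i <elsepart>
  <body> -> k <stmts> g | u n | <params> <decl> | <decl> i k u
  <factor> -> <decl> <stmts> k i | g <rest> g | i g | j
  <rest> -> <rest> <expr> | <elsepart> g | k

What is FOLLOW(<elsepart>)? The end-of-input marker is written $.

In <decl> -> <elsepart> i: add FIRST(i) = { i }.
In <stmts> -> <params> n <elsepart> j: add FIRST(j) = { j }.
In <expr> -> <elsepart> g: add FIRST(g) = { g }.
In <elsepart> -> i <elsepart>: <elsepart> is at the end, add FOLLOW(<elsepart>) = { g, i, j }.
In <rest> -> <elsepart> g: add FIRST(g) = { g }.
Union: FOLLOW(<elsepart>) = { g, i, j }.

{ g, i, j }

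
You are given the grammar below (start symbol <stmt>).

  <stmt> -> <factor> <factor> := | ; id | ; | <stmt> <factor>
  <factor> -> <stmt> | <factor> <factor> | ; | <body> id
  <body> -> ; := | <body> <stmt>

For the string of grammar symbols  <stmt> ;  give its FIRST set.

Add FIRST(<stmt>) = { ; }; <stmt> is not nullable, stop.

{ ; }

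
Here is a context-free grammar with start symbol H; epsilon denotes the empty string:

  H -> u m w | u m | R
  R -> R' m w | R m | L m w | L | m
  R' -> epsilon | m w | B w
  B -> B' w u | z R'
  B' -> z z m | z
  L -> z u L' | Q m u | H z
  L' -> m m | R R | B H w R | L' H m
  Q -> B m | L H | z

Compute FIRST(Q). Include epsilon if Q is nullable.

{ m, u, z }

From Q -> B m: add FIRST(B) = { z }.
From Q -> L H: add FIRST(L) = { m, u, z }.
Q -> z contributes {z}.
Union: FIRST(Q) = { m, u, z }.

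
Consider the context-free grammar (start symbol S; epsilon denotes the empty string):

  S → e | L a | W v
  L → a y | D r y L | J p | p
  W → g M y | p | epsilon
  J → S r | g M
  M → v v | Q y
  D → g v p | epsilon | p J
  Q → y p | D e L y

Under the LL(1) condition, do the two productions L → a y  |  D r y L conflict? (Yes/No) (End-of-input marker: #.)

FIRST(a y) = { a } and FIRST(D r y L) = { g, p, r }.
The FIRST sets are disjoint and neither alternative is nullable — no conflict.

No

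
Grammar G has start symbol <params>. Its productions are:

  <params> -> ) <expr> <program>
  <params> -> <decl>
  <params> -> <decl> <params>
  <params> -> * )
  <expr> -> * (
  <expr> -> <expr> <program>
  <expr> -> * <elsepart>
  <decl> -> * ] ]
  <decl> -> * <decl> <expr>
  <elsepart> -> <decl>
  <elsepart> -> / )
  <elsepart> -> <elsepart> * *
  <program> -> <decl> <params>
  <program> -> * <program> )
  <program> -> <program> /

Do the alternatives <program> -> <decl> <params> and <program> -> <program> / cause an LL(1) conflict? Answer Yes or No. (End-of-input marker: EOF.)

Yes

FIRST(<decl> <params>) = { * } and FIRST(<program> /) = { * }.
Both contain *, so the two alternatives are not disjoint — LL(1) conflict.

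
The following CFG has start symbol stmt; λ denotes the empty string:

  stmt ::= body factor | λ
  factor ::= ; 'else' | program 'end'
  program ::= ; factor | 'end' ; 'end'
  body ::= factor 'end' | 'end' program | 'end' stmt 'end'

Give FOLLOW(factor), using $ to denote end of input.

In stmt ::= body factor: factor is at the end, add FOLLOW(stmt) = { $, 'end' }.
In program ::= ; factor: factor is at the end, add FOLLOW(program) = { 'end', ; }.
In body ::= factor 'end': add FIRST('end') = { 'end' }.
Union: FOLLOW(factor) = { $, 'end', ; }.

{ $, 'end', ; }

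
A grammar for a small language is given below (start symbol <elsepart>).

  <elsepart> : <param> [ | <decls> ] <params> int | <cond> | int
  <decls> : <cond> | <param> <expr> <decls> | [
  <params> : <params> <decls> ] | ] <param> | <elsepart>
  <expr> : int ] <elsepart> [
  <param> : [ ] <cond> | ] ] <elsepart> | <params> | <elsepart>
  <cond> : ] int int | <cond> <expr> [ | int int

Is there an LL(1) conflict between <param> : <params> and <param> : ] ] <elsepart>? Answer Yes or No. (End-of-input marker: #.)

Yes

FIRST(<params>) = { [, ], int } and FIRST(] ] <elsepart>) = { ] }.
Both contain ], so the two alternatives are not disjoint — LL(1) conflict.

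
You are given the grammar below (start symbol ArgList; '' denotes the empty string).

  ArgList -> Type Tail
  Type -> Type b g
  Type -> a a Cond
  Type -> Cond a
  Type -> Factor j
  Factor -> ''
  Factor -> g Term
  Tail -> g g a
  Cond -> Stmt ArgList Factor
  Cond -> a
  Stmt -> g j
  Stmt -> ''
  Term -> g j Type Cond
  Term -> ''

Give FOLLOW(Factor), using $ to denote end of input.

In Type -> Factor j: add FIRST(j) = { j }.
In Cond -> Stmt ArgList Factor: Factor is at the end, add FOLLOW(Cond) = { a, b, g, j }.
Union: FOLLOW(Factor) = { a, b, g, j }.

{ a, b, g, j }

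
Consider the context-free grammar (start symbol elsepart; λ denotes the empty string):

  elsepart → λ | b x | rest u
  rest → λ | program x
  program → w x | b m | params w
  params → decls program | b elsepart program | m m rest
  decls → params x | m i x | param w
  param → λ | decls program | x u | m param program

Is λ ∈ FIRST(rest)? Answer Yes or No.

Yes

rest has an λ-production, so rest ⇒ λ.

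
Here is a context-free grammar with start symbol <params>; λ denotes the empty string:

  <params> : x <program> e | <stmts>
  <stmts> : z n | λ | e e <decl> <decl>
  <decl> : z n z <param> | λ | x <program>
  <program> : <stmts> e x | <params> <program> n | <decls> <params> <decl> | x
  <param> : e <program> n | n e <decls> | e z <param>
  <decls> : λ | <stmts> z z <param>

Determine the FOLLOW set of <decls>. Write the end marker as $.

{ $, e, n, x, z }

In <program> : <decls> <params> <decl>: add FIRST(<params> <decl>)\{λ} = { e, x, z }.
  Since <params> <decl> is nullable, also add FOLLOW(<program>) = { $, e, n, x, z }.
In <param> : n e <decls>: <decls> is at the end, add FOLLOW(<param>) = { $, e, n, x, z }.
Union: FOLLOW(<decls>) = { $, e, n, x, z }.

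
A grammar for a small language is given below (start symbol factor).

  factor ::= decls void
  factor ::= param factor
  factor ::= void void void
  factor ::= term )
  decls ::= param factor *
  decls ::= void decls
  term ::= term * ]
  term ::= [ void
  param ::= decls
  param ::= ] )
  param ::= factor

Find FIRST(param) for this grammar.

{ [, ], void }

From param ::= decls: add FIRST(decls) = { [, ], void }.
param ::= ] ) contributes {]}.
From param ::= factor: add FIRST(factor) = { [, ], void }.
Union: FIRST(param) = { [, ], void }.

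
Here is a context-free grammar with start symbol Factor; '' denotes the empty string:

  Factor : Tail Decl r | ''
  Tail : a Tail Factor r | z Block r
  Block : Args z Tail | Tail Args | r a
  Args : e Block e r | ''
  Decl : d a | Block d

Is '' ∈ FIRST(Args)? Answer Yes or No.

Yes

Args has an ''-production, so Args ⇒ ''.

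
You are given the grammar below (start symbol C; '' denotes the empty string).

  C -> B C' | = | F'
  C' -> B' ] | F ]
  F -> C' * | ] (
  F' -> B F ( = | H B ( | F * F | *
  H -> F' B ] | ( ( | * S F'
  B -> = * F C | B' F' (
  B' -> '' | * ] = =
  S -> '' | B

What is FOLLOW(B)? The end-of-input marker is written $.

In C -> B C': add FIRST(C') = { *, ] }.
In F' -> B F ( =: add FIRST(F ( =) = { *, ] }.
In F' -> H B (: add FIRST(() = { ( }.
In H -> F' B ]: add FIRST(]) = { ] }.
In S -> B: B is at the end, add FOLLOW(S) = { (, *, =, ] }.
Union: FOLLOW(B) = { (, *, =, ] }.

{ (, *, =, ] }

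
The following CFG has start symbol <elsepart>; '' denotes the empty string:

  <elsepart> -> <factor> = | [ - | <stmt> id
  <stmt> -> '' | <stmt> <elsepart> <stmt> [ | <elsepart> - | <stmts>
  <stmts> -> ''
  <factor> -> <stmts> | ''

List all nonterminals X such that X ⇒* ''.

Directly nullable (have an ''-production): <stmt>, <stmts>, <factor>.
No other nonterminal has a production whose RHS symbols are all nullable.

{ <factor>, <stmt>, <stmts> }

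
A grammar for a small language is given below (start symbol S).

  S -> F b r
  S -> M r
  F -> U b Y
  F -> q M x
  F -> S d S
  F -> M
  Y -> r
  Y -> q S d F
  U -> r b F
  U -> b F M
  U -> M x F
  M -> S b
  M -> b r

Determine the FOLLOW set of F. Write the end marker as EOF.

{ b, q, r }

In S -> F b r: add FIRST(b r) = { b }.
In Y -> q S d F: F is at the end, add FOLLOW(Y) = { b, q, r }.
In U -> r b F: F is at the end, add FOLLOW(U) = { b }.
In U -> b F M: add FIRST(M) = { b, q, r }.
In U -> M x F: F is at the end, add FOLLOW(U) = { b }.
Union: FOLLOW(F) = { b, q, r }.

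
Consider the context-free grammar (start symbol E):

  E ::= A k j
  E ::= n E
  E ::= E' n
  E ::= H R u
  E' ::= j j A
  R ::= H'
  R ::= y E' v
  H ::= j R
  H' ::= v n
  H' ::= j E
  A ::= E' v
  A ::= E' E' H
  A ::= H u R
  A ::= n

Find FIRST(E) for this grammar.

{ j, n }

From E ::= A k j: add FIRST(A) = { j, n }.
E ::= n E contributes {n}.
From E ::= E' n: add FIRST(E') = { j }.
From E ::= H R u: add FIRST(H) = { j }.
Union: FIRST(E) = { j, n }.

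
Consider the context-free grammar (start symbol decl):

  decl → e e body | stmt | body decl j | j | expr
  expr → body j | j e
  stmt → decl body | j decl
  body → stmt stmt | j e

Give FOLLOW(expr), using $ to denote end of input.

In decl → expr: expr is at the end, add FOLLOW(decl) = { $, e, j }.
Union: FOLLOW(expr) = { $, e, j }.

{ $, e, j }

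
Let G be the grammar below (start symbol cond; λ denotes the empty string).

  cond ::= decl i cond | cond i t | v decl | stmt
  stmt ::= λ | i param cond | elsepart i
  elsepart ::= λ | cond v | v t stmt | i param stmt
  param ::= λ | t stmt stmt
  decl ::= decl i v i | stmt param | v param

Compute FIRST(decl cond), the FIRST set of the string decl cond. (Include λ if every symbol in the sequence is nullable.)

Add FIRST(decl)\{λ} = { i, t, v }; decl is nullable, continue.
Add FIRST(cond)\{λ} = { i, t, v }; cond is nullable, continue.
Every symbol is nullable, so include λ.

{ i, t, v, λ }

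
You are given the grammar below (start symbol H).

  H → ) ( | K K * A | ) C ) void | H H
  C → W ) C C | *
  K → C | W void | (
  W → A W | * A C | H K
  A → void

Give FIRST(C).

From C → W ) C C: add FIRST(W) = { (, ), *, void }.
C → * contributes {*}.
Union: FIRST(C) = { (, ), *, void }.

{ (, ), *, void }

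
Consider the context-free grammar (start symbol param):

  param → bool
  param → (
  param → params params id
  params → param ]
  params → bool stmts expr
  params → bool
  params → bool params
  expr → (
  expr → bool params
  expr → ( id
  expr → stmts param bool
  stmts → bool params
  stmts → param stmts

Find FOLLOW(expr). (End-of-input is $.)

{ (, bool, id }

In params → bool stmts expr: expr is at the end, add FOLLOW(params) = { (, bool, id }.
Union: FOLLOW(expr) = { (, bool, id }.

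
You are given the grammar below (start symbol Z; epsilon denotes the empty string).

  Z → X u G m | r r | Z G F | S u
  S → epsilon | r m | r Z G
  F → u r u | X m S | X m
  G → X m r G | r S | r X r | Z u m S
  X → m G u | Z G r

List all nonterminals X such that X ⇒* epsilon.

Directly nullable (have an epsilon-production): S.
No other nonterminal has a production whose RHS symbols are all nullable.

{ S }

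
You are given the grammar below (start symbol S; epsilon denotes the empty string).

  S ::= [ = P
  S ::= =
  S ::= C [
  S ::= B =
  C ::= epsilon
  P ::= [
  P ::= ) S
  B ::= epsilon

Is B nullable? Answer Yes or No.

Yes

B has an epsilon-production, so B ⇒ epsilon.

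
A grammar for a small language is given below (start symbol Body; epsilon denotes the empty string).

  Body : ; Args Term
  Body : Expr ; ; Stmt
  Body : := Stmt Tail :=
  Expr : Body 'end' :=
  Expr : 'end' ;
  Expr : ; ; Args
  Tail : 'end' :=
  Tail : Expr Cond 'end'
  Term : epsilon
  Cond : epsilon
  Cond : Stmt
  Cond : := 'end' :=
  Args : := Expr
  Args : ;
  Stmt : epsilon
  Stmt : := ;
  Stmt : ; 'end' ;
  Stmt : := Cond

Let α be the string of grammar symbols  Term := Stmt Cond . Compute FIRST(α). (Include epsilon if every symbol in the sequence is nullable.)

{ := }

Add FIRST(Term)\{epsilon} = {  }; Term is nullable, continue.
:= is a terminal; add {:=} and stop.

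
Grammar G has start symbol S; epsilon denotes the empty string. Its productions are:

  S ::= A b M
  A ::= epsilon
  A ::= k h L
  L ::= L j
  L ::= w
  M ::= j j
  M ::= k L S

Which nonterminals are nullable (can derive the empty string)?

Directly nullable (have an epsilon-production): A.
No other nonterminal has a production whose RHS symbols are all nullable.

{ A }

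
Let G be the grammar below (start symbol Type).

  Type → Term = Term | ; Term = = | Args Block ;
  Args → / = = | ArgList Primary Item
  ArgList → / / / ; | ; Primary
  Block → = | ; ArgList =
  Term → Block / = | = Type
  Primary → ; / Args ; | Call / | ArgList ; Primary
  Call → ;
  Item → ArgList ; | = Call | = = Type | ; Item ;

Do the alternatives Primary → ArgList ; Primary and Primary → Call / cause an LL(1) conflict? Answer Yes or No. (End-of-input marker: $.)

FIRST(ArgList ; Primary) = { /, ; } and FIRST(Call /) = { ; }.
Both contain ;, so the two alternatives are not disjoint — LL(1) conflict.

Yes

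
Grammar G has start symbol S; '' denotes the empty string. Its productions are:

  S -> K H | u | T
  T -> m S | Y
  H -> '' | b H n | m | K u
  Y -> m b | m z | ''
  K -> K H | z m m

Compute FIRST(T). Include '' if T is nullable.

T -> m S contributes {m}.
From T -> Y: add FIRST(Y) = { m, '' } (including '' since Y is nullable).
Union: FIRST(T) = { m, '' }.

{ m, '' }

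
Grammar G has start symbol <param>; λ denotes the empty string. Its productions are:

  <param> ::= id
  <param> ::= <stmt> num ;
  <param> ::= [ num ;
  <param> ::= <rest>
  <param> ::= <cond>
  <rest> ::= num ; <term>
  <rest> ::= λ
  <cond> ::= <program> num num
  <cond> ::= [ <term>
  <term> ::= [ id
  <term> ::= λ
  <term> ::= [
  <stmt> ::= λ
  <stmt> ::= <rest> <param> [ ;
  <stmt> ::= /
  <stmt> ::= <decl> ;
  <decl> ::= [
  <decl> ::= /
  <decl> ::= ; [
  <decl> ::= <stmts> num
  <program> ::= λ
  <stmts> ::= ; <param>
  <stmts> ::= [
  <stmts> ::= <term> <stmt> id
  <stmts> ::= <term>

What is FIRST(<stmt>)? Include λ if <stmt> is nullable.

{ /, ;, [, id, num, λ }

<stmt> ::= λ contributes λ.
From <stmt> ::= <rest> <param> [ ;: <rest>, <param> nullable, take FIRST(<rest>) ∪ FIRST(<param>) ∪ {[} = { /, ;, [, id, num }.
<stmt> ::= / contributes {/}.
From <stmt> ::= <decl> ;: add FIRST(<decl>) = { /, ;, [, id, num }.
Union: FIRST(<stmt>) = { /, ;, [, id, num, λ }.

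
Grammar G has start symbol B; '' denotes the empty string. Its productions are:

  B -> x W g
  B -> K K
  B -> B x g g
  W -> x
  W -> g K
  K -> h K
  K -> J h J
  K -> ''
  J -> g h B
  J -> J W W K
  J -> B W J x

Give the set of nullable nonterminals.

{ B, K }

Directly nullable (have an ''-production): K.
B -> K K with every symbol nullable, so B is nullable.
No other nonterminal has a production whose RHS symbols are all nullable.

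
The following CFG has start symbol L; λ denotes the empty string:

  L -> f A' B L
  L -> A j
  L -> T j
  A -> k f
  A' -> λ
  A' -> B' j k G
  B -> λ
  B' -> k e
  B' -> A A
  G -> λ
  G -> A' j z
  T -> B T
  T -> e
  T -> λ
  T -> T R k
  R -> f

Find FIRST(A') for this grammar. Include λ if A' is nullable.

{ k, λ }

A' -> λ contributes λ.
From A' -> B' j k G: add FIRST(B') = { k }.
Union: FIRST(A') = { k, λ }.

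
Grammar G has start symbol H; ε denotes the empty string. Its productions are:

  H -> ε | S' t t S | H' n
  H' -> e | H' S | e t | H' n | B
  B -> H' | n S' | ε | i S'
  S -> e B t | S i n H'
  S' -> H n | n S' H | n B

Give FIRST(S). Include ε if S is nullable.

{ e }

S -> e B t contributes {e}.
From S -> S i n H': add FIRST(S) = { e }.
Union: FIRST(S) = { e }.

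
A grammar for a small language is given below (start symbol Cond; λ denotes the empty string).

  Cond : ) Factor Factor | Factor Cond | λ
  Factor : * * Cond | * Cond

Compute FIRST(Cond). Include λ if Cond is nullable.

Cond : ) Factor Factor contributes {)}.
From Cond : Factor Cond: add FIRST(Factor) = { * }.
Cond : λ contributes λ.
Union: FIRST(Cond) = { ), *, λ }.

{ ), *, λ }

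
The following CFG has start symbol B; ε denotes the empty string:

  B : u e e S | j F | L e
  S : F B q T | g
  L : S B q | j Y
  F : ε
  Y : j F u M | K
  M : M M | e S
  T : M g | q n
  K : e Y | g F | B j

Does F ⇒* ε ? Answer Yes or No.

Yes

F has an ε-production, so F ⇒ ε.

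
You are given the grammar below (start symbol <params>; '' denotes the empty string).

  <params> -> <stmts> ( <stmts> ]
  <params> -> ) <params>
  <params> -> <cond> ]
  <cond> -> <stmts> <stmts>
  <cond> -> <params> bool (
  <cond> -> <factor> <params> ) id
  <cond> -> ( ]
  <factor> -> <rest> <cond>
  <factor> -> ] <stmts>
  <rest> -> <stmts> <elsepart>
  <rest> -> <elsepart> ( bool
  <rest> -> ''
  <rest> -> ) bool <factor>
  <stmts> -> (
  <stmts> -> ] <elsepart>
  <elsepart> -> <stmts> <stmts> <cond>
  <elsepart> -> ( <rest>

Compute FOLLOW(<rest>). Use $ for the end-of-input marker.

In <factor> -> <rest> <cond>: add FIRST(<cond>) = { (, ), ] }.
In <elsepart> -> ( <rest>: <rest> is at the end, add FOLLOW(<elsepart>) = { (, ), ] }.
Union: FOLLOW(<rest>) = { (, ), ] }.

{ (, ), ] }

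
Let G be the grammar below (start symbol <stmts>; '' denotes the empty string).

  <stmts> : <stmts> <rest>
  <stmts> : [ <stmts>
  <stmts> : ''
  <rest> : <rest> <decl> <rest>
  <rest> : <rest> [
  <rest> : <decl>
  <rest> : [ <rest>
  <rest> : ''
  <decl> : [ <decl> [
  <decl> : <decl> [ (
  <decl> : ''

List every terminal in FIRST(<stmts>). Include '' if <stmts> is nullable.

{ [, '' }

From <stmts> : <stmts> <rest>: <stmts>, <rest> nullable, take FIRST(<stmts>) ∪ FIRST(<rest>) = { [ }; also '' since the whole RHS is nullable.
<stmts> : [ <stmts> contributes {[}.
<stmts> : '' contributes ''.
Union: FIRST(<stmts>) = { [, '' }.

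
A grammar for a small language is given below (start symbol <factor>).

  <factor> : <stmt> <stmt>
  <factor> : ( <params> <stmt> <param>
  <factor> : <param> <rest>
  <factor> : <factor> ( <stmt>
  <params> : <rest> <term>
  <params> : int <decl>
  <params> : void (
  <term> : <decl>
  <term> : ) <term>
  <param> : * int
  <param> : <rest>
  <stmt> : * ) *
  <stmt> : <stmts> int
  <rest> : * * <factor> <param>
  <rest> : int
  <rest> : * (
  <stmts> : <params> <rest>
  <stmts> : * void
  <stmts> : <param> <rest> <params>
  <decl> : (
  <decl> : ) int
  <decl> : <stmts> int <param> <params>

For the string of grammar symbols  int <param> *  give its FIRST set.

int is a terminal; add {int} and stop.

{ int }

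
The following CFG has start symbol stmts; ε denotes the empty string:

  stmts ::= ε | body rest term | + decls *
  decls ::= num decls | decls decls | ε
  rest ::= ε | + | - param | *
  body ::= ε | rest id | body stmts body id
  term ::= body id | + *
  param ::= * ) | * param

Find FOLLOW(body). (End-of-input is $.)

In stmts ::= body rest term: add FIRST(rest term) = { *, +, -, id }.
In body ::= body stmts body id: add FIRST(stmts body id) = { *, +, -, id }.
In body ::= body stmts body id: add FIRST(id) = { id }.
In term ::= body id: add FIRST(id) = { id }.
Union: FOLLOW(body) = { *, +, -, id }.

{ *, +, -, id }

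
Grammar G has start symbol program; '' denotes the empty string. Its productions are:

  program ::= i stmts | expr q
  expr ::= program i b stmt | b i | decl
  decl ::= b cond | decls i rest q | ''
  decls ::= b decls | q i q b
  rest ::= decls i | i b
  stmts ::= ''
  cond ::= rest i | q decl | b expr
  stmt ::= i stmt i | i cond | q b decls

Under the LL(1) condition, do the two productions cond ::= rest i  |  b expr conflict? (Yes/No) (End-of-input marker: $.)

FIRST(rest i) = { b, i, q } and FIRST(b expr) = { b }.
Both contain b, so the two alternatives are not disjoint — LL(1) conflict.

Yes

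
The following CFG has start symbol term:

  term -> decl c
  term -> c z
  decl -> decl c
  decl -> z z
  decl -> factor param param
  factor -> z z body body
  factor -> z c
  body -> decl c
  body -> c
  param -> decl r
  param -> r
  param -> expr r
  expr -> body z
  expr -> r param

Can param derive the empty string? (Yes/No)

No

No nonterminal in this grammar is nullable.
No production of param has an RHS whose symbols are all nullable, so param is not nullable.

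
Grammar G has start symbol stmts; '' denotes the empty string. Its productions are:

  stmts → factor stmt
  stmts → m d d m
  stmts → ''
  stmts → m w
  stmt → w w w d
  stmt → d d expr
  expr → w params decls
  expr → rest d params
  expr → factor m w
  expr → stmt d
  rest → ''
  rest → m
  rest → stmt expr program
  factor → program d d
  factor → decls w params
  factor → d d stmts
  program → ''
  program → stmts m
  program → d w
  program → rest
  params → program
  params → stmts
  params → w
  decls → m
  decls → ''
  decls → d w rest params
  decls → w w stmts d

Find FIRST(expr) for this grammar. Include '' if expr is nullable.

{ d, m, w }

expr → w params decls contributes {w}.
From expr → rest d params: rest nullable, take FIRST(rest) ∪ {d} = { d, m, w }.
From expr → factor m w: add FIRST(factor) = { d, m, w }.
From expr → stmt d: add FIRST(stmt) = { d, w }.
Union: FIRST(expr) = { d, m, w }.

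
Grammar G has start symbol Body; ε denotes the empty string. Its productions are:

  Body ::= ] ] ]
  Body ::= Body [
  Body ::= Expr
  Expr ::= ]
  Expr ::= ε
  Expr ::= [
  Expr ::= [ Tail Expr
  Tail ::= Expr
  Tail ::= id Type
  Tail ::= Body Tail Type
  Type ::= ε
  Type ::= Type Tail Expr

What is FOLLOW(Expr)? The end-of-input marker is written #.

{ #, [, ], id }

In Body ::= Expr: Expr is at the end, add FOLLOW(Body) = { #, [, ], id }.
In Expr ::= [ Tail Expr: Expr is at the end, add FOLLOW(Expr) = { #, [, ], id }.
In Tail ::= Expr: Expr is at the end, add FOLLOW(Tail) = { #, [, ], id }.
In Type ::= Type Tail Expr: Expr is at the end, add FOLLOW(Type) = { #, [, ], id }.
Union: FOLLOW(Expr) = { #, [, ], id }.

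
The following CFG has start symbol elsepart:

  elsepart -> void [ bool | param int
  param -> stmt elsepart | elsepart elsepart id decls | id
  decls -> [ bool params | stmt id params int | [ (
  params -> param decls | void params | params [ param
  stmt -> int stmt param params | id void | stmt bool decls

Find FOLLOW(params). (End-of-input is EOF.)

{ [, bool, id, int, void }

In decls -> [ bool params: params is at the end, add FOLLOW(decls) = { [, bool, id, int, void }.
In decls -> stmt id params int: add FIRST(int) = { int }.
In params -> void params: params is at the end, add FOLLOW(params) = { [, bool, id, int, void }.
In params -> params [ param: add FIRST([ param) = { [ }.
In stmt -> int stmt param params: params is at the end, add FOLLOW(stmt) = { bool, id, int, void }.
Union: FOLLOW(params) = { [, bool, id, int, void }.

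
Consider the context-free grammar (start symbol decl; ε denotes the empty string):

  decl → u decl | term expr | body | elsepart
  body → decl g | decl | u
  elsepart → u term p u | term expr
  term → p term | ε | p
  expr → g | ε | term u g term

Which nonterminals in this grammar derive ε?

{ body, decl, elsepart, expr, term }

Directly nullable (have an ε-production): term, expr.
decl → term expr with every symbol nullable, so decl is nullable.
body → decl with every symbol nullable, so body is nullable.
elsepart → term expr with every symbol nullable, so elsepart is nullable.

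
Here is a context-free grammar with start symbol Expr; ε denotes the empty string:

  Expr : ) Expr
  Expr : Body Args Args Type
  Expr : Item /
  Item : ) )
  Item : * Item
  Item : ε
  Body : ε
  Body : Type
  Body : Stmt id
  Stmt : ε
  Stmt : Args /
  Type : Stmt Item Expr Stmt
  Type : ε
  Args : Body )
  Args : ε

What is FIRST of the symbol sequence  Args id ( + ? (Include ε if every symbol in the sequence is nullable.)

{ ), *, /, id }

Add FIRST(Args)\{ε} = { ), *, /, id }; Args is nullable, continue.
id is a terminal; add {id} and stop.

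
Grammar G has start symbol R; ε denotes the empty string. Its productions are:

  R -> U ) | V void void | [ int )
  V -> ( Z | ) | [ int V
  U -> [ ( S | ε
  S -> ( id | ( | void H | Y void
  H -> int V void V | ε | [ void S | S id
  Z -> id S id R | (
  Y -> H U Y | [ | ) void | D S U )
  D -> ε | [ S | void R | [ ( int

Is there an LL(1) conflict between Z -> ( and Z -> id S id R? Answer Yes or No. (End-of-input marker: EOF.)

No

FIRST(() = { ( } and FIRST(id S id R) = { id }.
The FIRST sets are disjoint and neither alternative is nullable — no conflict.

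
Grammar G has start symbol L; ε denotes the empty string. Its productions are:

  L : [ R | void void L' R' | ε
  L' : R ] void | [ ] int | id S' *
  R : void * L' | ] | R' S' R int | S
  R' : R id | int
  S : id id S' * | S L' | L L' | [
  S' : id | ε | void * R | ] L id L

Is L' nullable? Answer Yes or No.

Nullable nonterminals: L, S'.
No production of L' has an RHS whose symbols are all nullable, so L' is not nullable.

No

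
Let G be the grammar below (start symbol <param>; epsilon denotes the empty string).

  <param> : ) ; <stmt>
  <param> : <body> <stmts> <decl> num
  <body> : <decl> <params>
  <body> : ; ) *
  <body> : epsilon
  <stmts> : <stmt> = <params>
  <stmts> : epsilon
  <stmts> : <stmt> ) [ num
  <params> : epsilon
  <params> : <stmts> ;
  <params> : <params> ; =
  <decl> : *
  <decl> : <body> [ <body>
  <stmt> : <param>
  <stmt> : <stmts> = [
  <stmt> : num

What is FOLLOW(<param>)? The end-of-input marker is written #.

{ #, ), = }

<param> is the start symbol, so # ∈ FOLLOW(<param>).
In <stmt> : <param>: <param> is at the end, add FOLLOW(<stmt>) = { #, ), = }.
Union: FOLLOW(<param>) = { #, ), = }.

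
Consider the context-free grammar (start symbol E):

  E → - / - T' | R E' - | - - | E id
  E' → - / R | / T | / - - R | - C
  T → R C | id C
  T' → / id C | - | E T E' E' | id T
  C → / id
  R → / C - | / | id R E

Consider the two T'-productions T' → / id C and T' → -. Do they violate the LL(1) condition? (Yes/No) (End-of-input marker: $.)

No

FIRST(/ id C) = { / } and FIRST(-) = { - }.
The FIRST sets are disjoint and neither alternative is nullable — no conflict.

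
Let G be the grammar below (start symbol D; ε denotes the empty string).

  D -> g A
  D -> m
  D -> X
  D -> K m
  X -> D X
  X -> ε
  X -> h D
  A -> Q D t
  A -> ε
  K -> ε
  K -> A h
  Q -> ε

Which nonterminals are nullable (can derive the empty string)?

{ A, D, K, Q, X }

Directly nullable (have an ε-production): X, A, K, Q.
D -> X with every symbol nullable, so D is nullable.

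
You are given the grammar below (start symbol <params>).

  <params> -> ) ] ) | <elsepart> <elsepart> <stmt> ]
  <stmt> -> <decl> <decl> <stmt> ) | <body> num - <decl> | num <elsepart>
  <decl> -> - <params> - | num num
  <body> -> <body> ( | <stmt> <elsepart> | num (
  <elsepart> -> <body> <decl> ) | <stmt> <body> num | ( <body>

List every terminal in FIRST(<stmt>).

From <stmt> -> <decl> <decl> <stmt> ): add FIRST(<decl>) = { -, num }.
From <stmt> -> <body> num - <decl>: add FIRST(<body>) = { -, num }.
<stmt> -> num <elsepart> contributes {num}.
Union: FIRST(<stmt>) = { -, num }.

{ -, num }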